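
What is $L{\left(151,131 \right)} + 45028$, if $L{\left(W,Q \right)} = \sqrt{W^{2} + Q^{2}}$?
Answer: $45028 + \sqrt{39962} \approx 45228.0$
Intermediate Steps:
$L{\left(W,Q \right)} = \sqrt{Q^{2} + W^{2}}$
$L{\left(151,131 \right)} + 45028 = \sqrt{131^{2} + 151^{2}} + 45028 = \sqrt{17161 + 22801} + 45028 = \sqrt{39962} + 45028 = 45028 + \sqrt{39962}$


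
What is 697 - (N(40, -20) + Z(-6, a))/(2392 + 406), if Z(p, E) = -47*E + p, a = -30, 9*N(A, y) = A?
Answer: 8769589/12591 ≈ 696.50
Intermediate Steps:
N(A, y) = A/9
Z(p, E) = p - 47*E
697 - (N(40, -20) + Z(-6, a))/(2392 + 406) = 697 - ((⅑)*40 + (-6 - 47*(-30)))/(2392 + 406) = 697 - (40/9 + (-6 + 1410))/2798 = 697 - (40/9 + 1404)/2798 = 697 - 12676/(9*2798) = 697 - 1*6338/12591 = 697 - 6338/12591 = 8769589/12591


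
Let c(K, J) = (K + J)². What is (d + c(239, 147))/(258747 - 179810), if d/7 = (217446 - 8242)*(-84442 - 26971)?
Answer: -163156167768/78937 ≈ -2.0669e+6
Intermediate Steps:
c(K, J) = (J + K)²
d = -163156316764 (d = 7*((217446 - 8242)*(-84442 - 26971)) = 7*(209204*(-111413)) = 7*(-23308045252) = -163156316764)
(d + c(239, 147))/(258747 - 179810) = (-163156316764 + (147 + 239)²)/(258747 - 179810) = (-163156316764 + 386²)/78937 = (-163156316764 + 148996)*(1/78937) = -163156167768*1/78937 = -163156167768/78937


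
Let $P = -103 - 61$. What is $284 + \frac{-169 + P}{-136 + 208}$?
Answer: $\frac{2235}{8} \approx 279.38$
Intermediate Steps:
$P = -164$
$284 + \frac{-169 + P}{-136 + 208} = 284 + \frac{-169 - 164}{-136 + 208} = 284 - \frac{333}{72} = 284 - \frac{37}{8} = \frac{2235}{8}$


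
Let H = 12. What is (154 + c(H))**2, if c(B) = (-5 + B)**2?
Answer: 41209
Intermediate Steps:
(154 + c(H))**2 = (154 + (-5 + 12)**2)**2 = (154 + 7**2)**2 = (154 + 49)**2 = 203**2 = 41209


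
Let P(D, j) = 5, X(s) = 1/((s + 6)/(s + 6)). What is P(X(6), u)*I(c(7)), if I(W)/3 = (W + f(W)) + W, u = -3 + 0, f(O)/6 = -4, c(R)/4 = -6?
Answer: -1080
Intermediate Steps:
c(R) = -24 (c(R) = 4*(-6) = -24)
X(s) = 1 (X(s) = 1/((6 + s)/(6 + s)) = 1/1 = 1)
f(O) = -24 (f(O) = 6*(-4) = -24)
u = -3
I(W) = -72 + 6*W (I(W) = 3*((W - 24) + W) = 3*((-24 + W) + W) = 3*(-24 + 2*W) = -72 + 6*W)
P(X(6), u)*I(c(7)) = 5*(-72 + 6*(-24)) = 5*(-72 - 144) = 5*(-216) = -1080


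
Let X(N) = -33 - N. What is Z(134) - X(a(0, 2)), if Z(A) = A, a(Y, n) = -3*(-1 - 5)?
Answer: 185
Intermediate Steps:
a(Y, n) = 18 (a(Y, n) = -3*(-6) = 18)
Z(134) - X(a(0, 2)) = 134 - (-33 - 1*18) = 134 - (-33 - 18) = 134 - 1*(-51) = 134 + 51 = 185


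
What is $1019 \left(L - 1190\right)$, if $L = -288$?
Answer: $-1506082$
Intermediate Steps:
$1019 \left(L - 1190\right) = 1019 \left(-288 - 1190\right) = 1019 \left(-1478\right) = -1506082$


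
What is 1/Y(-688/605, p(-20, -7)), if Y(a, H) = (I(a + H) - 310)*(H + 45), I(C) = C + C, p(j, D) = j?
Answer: -121/1065630 ≈ -0.00011355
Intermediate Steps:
I(C) = 2*C
Y(a, H) = (45 + H)*(-310 + 2*H + 2*a) (Y(a, H) = (2*(a + H) - 310)*(H + 45) = (2*(H + a) - 310)*(45 + H) = ((2*H + 2*a) - 310)*(45 + H) = (-310 + 2*H + 2*a)*(45 + H) = (45 + H)*(-310 + 2*H + 2*a))
1/Y(-688/605, p(-20, -7)) = 1/(-13950 - 220*(-20) + 90*(-688/605) + 2*(-20)*(-20 - 688/605)) = 1/(-13950 + 4400 + 90*(-688*1/605) + 2*(-20)*(-20 - 688*1/605)) = 1/(-13950 + 4400 + 90*(-688/605) + 2*(-20)*(-20 - 688/605)) = 1/(-13950 + 4400 - 12384/121 + 2*(-20)*(-12788/605)) = 1/(-13950 + 4400 - 12384/121 + 102304/121) = 1/(-1065630/121) = -121/1065630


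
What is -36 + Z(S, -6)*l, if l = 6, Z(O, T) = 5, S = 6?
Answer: -6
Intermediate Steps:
-36 + Z(S, -6)*l = -36 + 5*6 = -36 + 30 = -6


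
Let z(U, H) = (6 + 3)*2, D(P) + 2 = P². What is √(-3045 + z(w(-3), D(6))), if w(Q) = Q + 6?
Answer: I*√3027 ≈ 55.018*I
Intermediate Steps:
w(Q) = 6 + Q
D(P) = -2 + P²
z(U, H) = 18 (z(U, H) = 9*2 = 18)
√(-3045 + z(w(-3), D(6))) = √(-3045 + 18) = √(-3027) = I*√3027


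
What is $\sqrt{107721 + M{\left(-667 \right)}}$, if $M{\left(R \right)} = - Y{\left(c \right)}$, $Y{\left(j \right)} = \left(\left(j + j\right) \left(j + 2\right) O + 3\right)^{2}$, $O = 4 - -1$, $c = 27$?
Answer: $6 i \sqrt{1701338} \approx 7826.1 i$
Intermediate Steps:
$O = 5$ ($O = 4 + 1 = 5$)
$Y{\left(j \right)} = \left(3 + 10 j \left(2 + j\right)\right)^{2}$ ($Y{\left(j \right)} = \left(\left(j + j\right) \left(j + 2\right) 5 + 3\right)^{2} = \left(2 j \left(2 + j\right) 5 + 3\right)^{2} = \left(10 j \left(2 + j\right) + 3\right)^{2} = \left(3 + 10 j \left(2 + j\right)\right)^{2}$)
$M{\left(R \right)} = -61355889$ ($M{\left(R \right)} = - \left(3 + 10 \cdot 27^{2} + 20 \cdot 27\right)^{2} = - \left(3 + 10 \cdot 729 + 540\right)^{2} = - \left(3 + 7290 + 540\right)^{2} = - 7833^{2} = \left(-1\right) 61355889 = -61355889$)
$\sqrt{107721 + M{\left(-667 \right)}} = \sqrt{107721 - 61355889} = \sqrt{-61248168} = 6 i \sqrt{1701338}$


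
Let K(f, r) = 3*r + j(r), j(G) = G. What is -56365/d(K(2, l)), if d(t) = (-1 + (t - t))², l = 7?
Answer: -56365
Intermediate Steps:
K(f, r) = 4*r (K(f, r) = 3*r + r = 4*r)
d(t) = 1 (d(t) = (-1 + 0)² = (-1)² = 1)
-56365/d(K(2, l)) = -56365/1 = -56365*1 = -56365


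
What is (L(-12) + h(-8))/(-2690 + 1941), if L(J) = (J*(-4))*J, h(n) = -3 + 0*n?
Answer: 579/749 ≈ 0.77303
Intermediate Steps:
h(n) = -3 (h(n) = -3 + 0 = -3)
L(J) = -4*J² (L(J) = (-4*J)*J = -4*J²)
(L(-12) + h(-8))/(-2690 + 1941) = (-4*(-12)² - 3)/(-2690 + 1941) = (-4*144 - 3)/(-749) = (-576 - 3)*(-1/749) = -579*(-1/749) = 579/749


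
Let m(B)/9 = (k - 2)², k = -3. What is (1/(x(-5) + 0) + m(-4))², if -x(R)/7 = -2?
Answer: 9928801/196 ≈ 50657.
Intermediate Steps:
x(R) = 14 (x(R) = -7*(-2) = 14)
m(B) = 225 (m(B) = 9*(-3 - 2)² = 9*(-5)² = 9*25 = 225)
(1/(x(-5) + 0) + m(-4))² = (1/(14 + 0) + 225)² = (1/14 + 225)² = (3151/14)² = 9928801/196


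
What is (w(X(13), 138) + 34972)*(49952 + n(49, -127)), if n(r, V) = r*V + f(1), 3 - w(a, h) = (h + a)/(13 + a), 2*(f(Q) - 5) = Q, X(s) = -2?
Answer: 33639615241/22 ≈ 1.5291e+9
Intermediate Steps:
f(Q) = 5 + Q/2
w(a, h) = 3 - (a + h)/(13 + a) (w(a, h) = 3 - (h + a)/(13 + a) = 3 - (a + h)/(13 + a))
n(r, V) = 11/2 + V*r (n(r, V) = r*V + (5 + (½)*1) = V*r + (5 + ½) = V*r + 11/2 = 11/2 + V*r)
(w(X(13), 138) + 34972)*(49952 + n(49, -127)) = ((39 - 1*138 + 2*(-2))/(13 - 2) + 34972)*(49952 + (11/2 - 127*49)) = ((39 - 138 - 4)/11 + 34972)*(49952 + (11/2 - 6223)) = ((1/11)*(-103) + 34972)*(49952 - 12435/2) = (-103/11 + 34972)*(87469/2) = (384589/11)*(87469/2) = 33639615241/22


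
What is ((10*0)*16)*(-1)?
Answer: 0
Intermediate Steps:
((10*0)*16)*(-1) = (0*16)*(-1) = 0*(-1) = 0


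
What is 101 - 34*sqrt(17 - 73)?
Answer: 101 - 68*I*sqrt(14) ≈ 101.0 - 254.43*I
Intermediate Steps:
101 - 34*sqrt(17 - 73) = 101 - 68*I*sqrt(14)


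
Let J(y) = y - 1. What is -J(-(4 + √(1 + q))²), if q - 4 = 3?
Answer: 25 + 16*√2 ≈ 47.627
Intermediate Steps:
q = 7 (q = 4 + 3 = 7)
J(y) = -1 + y
-J(-(4 + √(1 + q))²) = -(-1 - (4 + √(1 + 7))²) = -(-1 - (4 + √8)²) = -(-1 - (4 + 2*√2)²) = 1 + (4 + 2*√2)²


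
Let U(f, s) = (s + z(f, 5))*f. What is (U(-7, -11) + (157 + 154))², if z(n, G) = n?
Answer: 190969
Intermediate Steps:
U(f, s) = f*(f + s) (U(f, s) = (s + f)*f = (f + s)*f = f*(f + s))
(U(-7, -11) + (157 + 154))² = (-7*(-7 - 11) + (157 + 154))² = (-7*(-18) + 311)² = (126 + 311)² = 437² = 190969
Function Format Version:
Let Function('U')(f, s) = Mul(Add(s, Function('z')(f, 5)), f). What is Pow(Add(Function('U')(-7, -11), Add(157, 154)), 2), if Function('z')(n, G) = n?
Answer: 190969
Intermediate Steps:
Function('U')(f, s) = Mul(f, Add(f, s)) (Function('U')(f, s) = Mul(Add(s, f), f) = Mul(Add(f, s), f) = Mul(f, Add(f, s)))
Pow(Add(Function('U')(-7, -11), Add(157, 154)), 2) = Pow(Add(Mul(-7, Add(-7, -11)), Add(157, 154)), 2) = Pow(Add(Mul(-7, -18), 311), 2) = Pow(Add(126, 311), 2) = Pow(437, 2) = 190969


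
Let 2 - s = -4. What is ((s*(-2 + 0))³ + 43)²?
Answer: 2839225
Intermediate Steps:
s = 6 (s = 2 - 1*(-4) = 2 + 4 = 6)
((s*(-2 + 0))³ + 43)² = ((6*(-2 + 0))³ + 43)² = ((6*(-2))³ + 43)² = ((-12)³ + 43)² = (-1728 + 43)² = (-1685)² = 2839225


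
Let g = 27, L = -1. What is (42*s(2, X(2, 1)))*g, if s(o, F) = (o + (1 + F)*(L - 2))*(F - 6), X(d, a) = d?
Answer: 31752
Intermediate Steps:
s(o, F) = (-6 + F)*(-3 + o - 3*F) (s(o, F) = (o + (1 + F)*(-1 - 2))*(F - 6) = (o + (1 + F)*(-3))*(-6 + F) = (o + (-3 - 3*F))*(-6 + F) = (-3 + o - 3*F)*(-6 + F) = (-6 + F)*(-3 + o - 3*F))
(42*s(2, X(2, 1)))*g = (42*(18 - 6*2 - 3*2**2 + 15*2 + 2*2))*27 = (42*(18 - 12 - 3*4 + 30 + 4))*27 = (42*(18 - 12 - 12 + 30 + 4))*27 = (42*28)*27 = 1176*27 = 31752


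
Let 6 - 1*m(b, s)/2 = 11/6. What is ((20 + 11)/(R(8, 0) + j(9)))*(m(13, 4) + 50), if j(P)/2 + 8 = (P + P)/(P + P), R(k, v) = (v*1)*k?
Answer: -775/6 ≈ -129.17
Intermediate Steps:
R(k, v) = k*v (R(k, v) = v*k = k*v)
j(P) = -14 (j(P) = -16 + 2*((P + P)/(P + P)) = -16 + 2*((2*P)/((2*P))) = -16 + 2*((2*P)*(1/(2*P))) = -16 + 2*1 = -16 + 2 = -14)
m(b, s) = 25/3 (m(b, s) = 12 - 22/6 = 12 - 2*11/6 = 12 - 11/3 = 25/3)
((20 + 11)/(R(8, 0) + j(9)))*(m(13, 4) + 50) = ((20 + 11)/(8*0 - 14))*(25/3 + 50) = (31/(0 - 14))*(175/3) = (31/(-14))*(175/3) = (31*(-1/14))*(175/3) = -31/14*175/3 = -775/6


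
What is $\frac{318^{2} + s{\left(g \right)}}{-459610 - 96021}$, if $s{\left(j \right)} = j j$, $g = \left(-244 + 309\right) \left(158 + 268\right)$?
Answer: $- \frac{766837224}{555631} \approx -1380.1$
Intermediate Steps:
$g = 27690$ ($g = 65 \cdot 426 = 27690$)
$s{\left(j \right)} = j^{2}$
$\frac{318^{2} + s{\left(g \right)}}{-459610 - 96021} = \frac{318^{2} + 27690^{2}}{-459610 - 96021} = \frac{101124 + 766736100}{-555631} = 766837224 \left(- \frac{1}{555631}\right) = - \frac{766837224}{555631}$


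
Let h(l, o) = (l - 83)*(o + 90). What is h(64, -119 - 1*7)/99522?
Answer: 2/291 ≈ 0.0068729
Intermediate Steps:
h(l, o) = (-83 + l)*(90 + o)
h(64, -119 - 1*7)/99522 = (-7470 - 83*(-119 - 1*7) + 90*64 + 64*(-119 - 1*7))/99522 = (-7470 - 83*(-119 - 7) + 5760 + 64*(-119 - 7))*(1/99522) = (-7470 - 83*(-126) + 5760 + 64*(-126))*(1/99522) = (-7470 + 10458 + 5760 - 8064)*(1/99522) = 684*(1/99522) = 2/291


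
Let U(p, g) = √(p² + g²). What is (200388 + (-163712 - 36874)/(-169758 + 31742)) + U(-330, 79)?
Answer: 13828475397/69008 + √115141 ≈ 2.0073e+5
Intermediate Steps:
U(p, g) = √(g² + p²)
(200388 + (-163712 - 36874)/(-169758 + 31742)) + U(-330, 79) = (200388 + (-163712 - 36874)/(-169758 + 31742)) + √(79² + (-330)²) = (200388 - 200586/(-138016)) + √(6241 + 108900) = (200388 - 200586*(-1/138016)) + √115141 = (200388 + 100293/69008) + √115141 = 13828475397/69008 + √115141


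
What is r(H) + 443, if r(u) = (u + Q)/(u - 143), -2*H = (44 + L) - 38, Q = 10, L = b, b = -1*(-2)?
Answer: 21705/49 ≈ 442.96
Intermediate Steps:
b = 2
L = 2
H = -4 (H = -((44 + 2) - 38)/2 = -(46 - 38)/2 = -1/2*8 = -4)
r(u) = (10 + u)/(-143 + u) (r(u) = (u + 10)/(u - 143) = (10 + u)/(-143 + u))
r(H) + 443 = (10 - 4)/(-143 - 4) + 443 = 6/(-147) + 443 = -1/147*6 + 443 = -2/49 + 443 = 21705/49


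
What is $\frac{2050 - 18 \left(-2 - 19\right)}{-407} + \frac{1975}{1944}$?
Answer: $- \frac{3916207}{791208} \approx -4.9497$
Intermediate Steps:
$\frac{2050 - 18 \left(-2 - 19\right)}{-407} + \frac{1975}{1944} = \left(2050 - 18 \left(-21\right)\right) \left(- \frac{1}{407}\right) + 1975 \cdot \frac{1}{1944} = \left(2050 - -378\right) \left(- \frac{1}{407}\right) + \frac{1975}{1944} = \left(2050 + 378\right) \left(- \frac{1}{407}\right) + \frac{1975}{1944} = 2428 \left(- \frac{1}{407}\right) + \frac{1975}{1944} = - \frac{2428}{407} + \frac{1975}{1944} = - \frac{3916207}{791208}$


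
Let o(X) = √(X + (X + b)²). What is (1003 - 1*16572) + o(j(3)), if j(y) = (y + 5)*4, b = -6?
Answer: -15569 + 2*√177 ≈ -15542.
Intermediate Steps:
j(y) = 20 + 4*y (j(y) = (5 + y)*4 = 20 + 4*y)
o(X) = √(X + (-6 + X)²) (o(X) = √(X + (X - 6)²) = √(X + (-6 + X)²))
(1003 - 1*16572) + o(j(3)) = (1003 - 1*16572) + √((20 + 4*3) + (-6 + (20 + 4*3))²) = (1003 - 16572) + √((20 + 12) + (-6 + (20 + 12))²) = -15569 + √(32 + (-6 + 32)²) = -15569 + √(32 + 26²) = -15569 + √(32 + 676) = -15569 + √708 = -15569 + 2*√177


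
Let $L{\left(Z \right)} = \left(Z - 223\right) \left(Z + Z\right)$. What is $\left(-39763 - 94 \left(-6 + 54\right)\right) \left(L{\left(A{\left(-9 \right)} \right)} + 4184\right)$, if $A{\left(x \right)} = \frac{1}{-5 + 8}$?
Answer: $- \frac{1608068000}{9} \approx -1.7867 \cdot 10^{8}$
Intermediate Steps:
$A{\left(x \right)} = \frac{1}{3}$
$L{\left(Z \right)} = 2 Z \left(-223 + Z\right)$ ($L{\left(Z \right)} = \left(-223 + Z\right) 2 Z = 2 Z \left(-223 + Z\right)$)
$\left(-39763 - 94 \left(-6 + 54\right)\right) \left(L{\left(A{\left(-9 \right)} \right)} + 4184\right) = \left(-39763 - 94 \left(-6 + 54\right)\right) \left(2 \cdot \frac{1}{3} \left(-223 + \frac{1}{3}\right) + 4184\right) = \left(-39763 - 4512\right) \left(2 \cdot \frac{1}{3} \left(- \frac{668}{3}\right) + 4184\right) = \left(-39763 - 4512\right) \left(- \frac{1336}{9} + 4184\right) = \left(-44275\right) \frac{36320}{9} = - \frac{1608068000}{9}$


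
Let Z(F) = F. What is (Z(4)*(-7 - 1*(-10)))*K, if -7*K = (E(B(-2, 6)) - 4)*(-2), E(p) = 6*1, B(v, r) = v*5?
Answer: 48/7 ≈ 6.8571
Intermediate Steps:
B(v, r) = 5*v
E(p) = 6
K = 4/7 (K = -(6 - 4)*(-2)/7 = -2*(-2)/7 = -⅐*(-4) = 4/7 ≈ 0.57143)
(Z(4)*(-7 - 1*(-10)))*K = (4*(-7 - 1*(-10)))*(4/7) = (4*(-7 + 10))*(4/7) = (4*3)*(4/7) = 12*(4/7) = 48/7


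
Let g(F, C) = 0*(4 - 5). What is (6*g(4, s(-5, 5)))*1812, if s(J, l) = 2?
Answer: 0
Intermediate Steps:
g(F, C) = 0 (g(F, C) = 0*(-1) = 0)
(6*g(4, s(-5, 5)))*1812 = (6*0)*1812 = 0*1812 = 0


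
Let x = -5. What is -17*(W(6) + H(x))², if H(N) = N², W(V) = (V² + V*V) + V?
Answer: -180353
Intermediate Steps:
W(V) = V + 2*V² (W(V) = (V² + V²) + V = 2*V² + V = V + 2*V²)
-17*(W(6) + H(x))² = -17*(6*(1 + 2*6) + (-5)²)² = -17*(6*(1 + 12) + 25)² = -17*(6*13 + 25)² = -17*(78 + 25)² = -17*103² = -17*10609 = -180353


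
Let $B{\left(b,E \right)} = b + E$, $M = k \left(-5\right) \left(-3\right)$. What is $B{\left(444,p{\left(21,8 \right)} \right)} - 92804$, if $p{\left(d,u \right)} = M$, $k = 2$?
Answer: $-92330$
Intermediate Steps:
$M = 30$ ($M = 2 \left(-5\right) \left(-3\right) = \left(-10\right) \left(-3\right) = 30$)
$p{\left(d,u \right)} = 30$
$B{\left(b,E \right)} = E + b$
$B{\left(444,p{\left(21,8 \right)} \right)} - 92804 = \left(30 + 444\right) - 92804 = 474 - 92804 = -92330$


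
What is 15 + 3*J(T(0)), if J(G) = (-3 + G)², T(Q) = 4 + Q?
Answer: 18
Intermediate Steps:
15 + 3*J(T(0)) = 15 + 3*(-3 + (4 + 0))² = 15 + 3*(-3 + 4)² = 15 + 3*1² = 15 + 3*1 = 15 + 3 = 18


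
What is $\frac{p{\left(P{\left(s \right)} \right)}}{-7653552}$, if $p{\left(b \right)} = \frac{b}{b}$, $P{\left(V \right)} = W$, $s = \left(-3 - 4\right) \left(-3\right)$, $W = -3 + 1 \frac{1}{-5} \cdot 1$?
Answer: $- \frac{1}{7653552} \approx -1.3066 \cdot 10^{-7}$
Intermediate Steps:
$W = - \frac{16}{5}$ ($W = -3 + 1 \left(- \frac{1}{5}\right) 1 = -3 - \frac{1}{5} = - \frac{16}{5} \approx -3.2$)
$s = 21$ ($s = \left(-7\right) \left(-3\right) = 21$)
$P{\left(V \right)} = - \frac{16}{5}$
$p{\left(b \right)} = 1$
$\frac{p{\left(P{\left(s \right)} \right)}}{-7653552} = 1 \frac{1}{-7653552} = 1 \left(- \frac{1}{7653552}\right) = - \frac{1}{7653552}$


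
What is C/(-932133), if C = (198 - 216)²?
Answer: -108/310711 ≈ -0.00034759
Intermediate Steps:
C = 324 (C = (-18)² = 324)
C/(-932133) = 324/(-932133) = 324*(-1/932133) = -108/310711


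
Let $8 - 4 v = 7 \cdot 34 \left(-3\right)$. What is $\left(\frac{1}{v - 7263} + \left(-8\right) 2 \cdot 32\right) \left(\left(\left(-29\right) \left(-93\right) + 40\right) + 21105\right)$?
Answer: $- \frac{172913675844}{14165} \approx -1.2207 \cdot 10^{7}$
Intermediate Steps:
$v = \frac{361}{2}$ ($v = 2 - \frac{7 \cdot 34 \left(-3\right)}{4} = 2 - \frac{238 \left(-3\right)}{4} = 2 - - \frac{357}{2} = 2 + \frac{357}{2} = \frac{361}{2} \approx 180.5$)
$\left(\frac{1}{v - 7263} + \left(-8\right) 2 \cdot 32\right) \left(\left(\left(-29\right) \left(-93\right) + 40\right) + 21105\right) = \left(\frac{1}{\frac{361}{2} - 7263} + \left(-8\right) 2 \cdot 32\right) \left(\left(\left(-29\right) \left(-93\right) + 40\right) + 21105\right) = \left(\frac{1}{- \frac{14165}{2}} - 512\right) \left(\left(2697 + 40\right) + 21105\right) = \left(- \frac{2}{14165} - 512\right) \left(2737 + 21105\right) = \left(- \frac{7252482}{14165}\right) 23842 = - \frac{172913675844}{14165}$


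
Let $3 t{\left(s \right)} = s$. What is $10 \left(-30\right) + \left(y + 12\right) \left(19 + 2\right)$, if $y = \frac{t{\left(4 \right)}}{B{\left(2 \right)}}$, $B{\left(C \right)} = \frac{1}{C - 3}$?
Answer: $-76$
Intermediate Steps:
$t{\left(s \right)} = \frac{s}{3}$
$B{\left(C \right)} = \frac{1}{-3 + C}$
$y = - \frac{4}{3}$ ($y = \frac{\frac{1}{3} \cdot 4}{\frac{1}{-3 + 2}} = \frac{4}{3 \frac{1}{-1}} = \frac{4}{3 \left(-1\right)} = \frac{4}{3} \left(-1\right) = - \frac{4}{3} \approx -1.3333$)
$10 \left(-30\right) + \left(y + 12\right) \left(19 + 2\right) = 10 \left(-30\right) + \left(- \frac{4}{3} + 12\right) \left(19 + 2\right) = -300 + \frac{32}{3} \cdot 21 = -300 + 224 = -76$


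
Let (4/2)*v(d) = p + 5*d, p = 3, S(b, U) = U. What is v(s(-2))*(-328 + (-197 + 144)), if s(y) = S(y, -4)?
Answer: 6477/2 ≈ 3238.5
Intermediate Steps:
s(y) = -4
v(d) = 3/2 + 5*d/2 (v(d) = (3 + 5*d)/2 = 3/2 + 5*d/2)
v(s(-2))*(-328 + (-197 + 144)) = (3/2 + (5/2)*(-4))*(-328 + (-197 + 144)) = (3/2 - 10)*(-328 - 53) = -17/2*(-381) = 6477/2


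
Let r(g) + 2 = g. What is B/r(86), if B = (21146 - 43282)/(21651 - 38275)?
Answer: 2767/174552 ≈ 0.015852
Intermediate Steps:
r(g) = -2 + g
B = 2767/2078 (B = -22136/(-16624) = -22136*(-1/16624) = 2767/2078 ≈ 1.3316)
B/r(86) = 2767/(2078*(-2 + 86)) = (2767/2078)/84 = (2767/2078)*(1/84) = 2767/174552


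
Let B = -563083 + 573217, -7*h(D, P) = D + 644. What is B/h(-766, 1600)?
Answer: 35469/61 ≈ 581.46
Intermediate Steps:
h(D, P) = -92 - D/7 (h(D, P) = -(D + 644)/7 = -(644 + D)/7 = -92 - D/7)
B = 10134
B/h(-766, 1600) = 10134/(-92 - ⅐*(-766)) = 10134/(-92 + 766/7) = 10134/(122/7) = 10134*(7/122) = 35469/61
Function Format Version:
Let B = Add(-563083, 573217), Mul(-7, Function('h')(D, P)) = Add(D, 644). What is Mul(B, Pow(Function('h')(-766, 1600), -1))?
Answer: Rational(35469, 61) ≈ 581.46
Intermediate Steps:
Function('h')(D, P) = Add(-92, Mul(Rational(-1, 7), D)) (Function('h')(D, P) = Mul(Rational(-1, 7), Add(D, 644)) = Mul(Rational(-1, 7), Add(644, D)) = Add(-92, Mul(Rational(-1, 7), D)))
B = 10134
Mul(B, Pow(Function('h')(-766, 1600), -1)) = Mul(10134, Pow(Add(-92, Mul(Rational(-1, 7), -766)), -1)) = Mul(10134, Pow(Add(-92, Rational(766, 7)), -1)) = Mul(10134, Pow(Rational(122, 7), -1)) = Mul(10134, Rational(7, 122)) = Rational(35469, 61)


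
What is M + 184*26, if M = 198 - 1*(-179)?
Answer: 5161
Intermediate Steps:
M = 377 (M = 198 + 179 = 377)
M + 184*26 = 377 + 184*26 = 377 + 4784 = 5161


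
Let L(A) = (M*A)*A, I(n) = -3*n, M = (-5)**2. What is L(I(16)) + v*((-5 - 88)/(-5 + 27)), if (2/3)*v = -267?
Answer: 2608893/44 ≈ 59293.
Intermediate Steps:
v = -801/2 (v = (3/2)*(-267) = -801/2 ≈ -400.50)
M = 25
L(A) = 25*A**2 (L(A) = (25*A)*A = 25*A**2)
L(I(16)) + v*((-5 - 88)/(-5 + 27)) = 25*(-3*16)**2 - 801*(-5 - 88)/(2*(-5 + 27)) = 25*(-48)**2 - (-74493)/(2*22) = 25*2304 - (-74493)/(2*22) = 57600 - 801/2*(-93/22) = 57600 + 74493/44 = 2608893/44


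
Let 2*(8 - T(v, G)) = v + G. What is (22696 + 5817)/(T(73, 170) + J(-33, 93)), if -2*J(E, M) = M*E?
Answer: 28513/1421 ≈ 20.065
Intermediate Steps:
T(v, G) = 8 - G/2 - v/2 (T(v, G) = 8 - (v + G)/2 = 8 - (G + v)/2 = 8 + (-G/2 - v/2) = 8 - G/2 - v/2)
J(E, M) = -E*M/2 (J(E, M) = -M*E/2 = -E*M/2)
(22696 + 5817)/(T(73, 170) + J(-33, 93)) = (22696 + 5817)/((8 - 1/2*170 - 1/2*73) - 1/2*(-33)*93) = 28513/((8 - 85 - 73/2) + 3069/2) = 28513/(-227/2 + 3069/2) = 28513/1421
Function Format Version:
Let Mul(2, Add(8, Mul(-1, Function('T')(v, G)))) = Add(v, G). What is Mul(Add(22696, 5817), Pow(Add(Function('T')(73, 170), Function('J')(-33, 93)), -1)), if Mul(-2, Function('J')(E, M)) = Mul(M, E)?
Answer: Rational(28513, 1421) ≈ 20.065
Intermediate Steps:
Function('T')(v, G) = Add(8, Mul(Rational(-1, 2), G), Mul(Rational(-1, 2), v)) (Function('T')(v, G) = Add(8, Mul(Rational(-1, 2), Add(v, G))) = Add(8, Mul(Rational(-1, 2), Add(G, v))) = Add(8, Add(Mul(Rational(-1, 2), G), Mul(Rational(-1, 2), v))) = Add(8, Mul(Rational(-1, 2), G), Mul(Rational(-1, 2), v)))
Function('J')(E, M) = Mul(Rational(-1, 2), E, M) (Function('J')(E, M) = Mul(Rational(-1, 2), Mul(M, E)) = Mul(Rational(-1, 2), Mul(E, M)) = Mul(Rational(-1, 2), E, M))
Mul(Add(22696, 5817), Pow(Add(Function('T')(73, 170), Function('J')(-33, 93)), -1)) = Mul(Add(22696, 5817), Pow(Add(Add(8, Mul(Rational(-1, 2), 170), Mul(Rational(-1, 2), 73)), Mul(Rational(-1, 2), -33, 93)), -1)) = Mul(28513, Pow(Add(Add(8, -85, Rational(-73, 2)), Rational(3069, 2)), -1)) = Mul(28513, Pow(Add(Rational(-227, 2), Rational(3069, 2)), -1)) = Mul(28513, Pow(1421, -1)) = Mul(28513, Rational(1, 1421)) = Rational(28513, 1421)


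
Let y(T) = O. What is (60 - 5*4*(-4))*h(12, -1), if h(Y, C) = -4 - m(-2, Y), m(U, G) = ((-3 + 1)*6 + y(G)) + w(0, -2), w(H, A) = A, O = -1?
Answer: 1540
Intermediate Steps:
y(T) = -1
m(U, G) = -15 (m(U, G) = ((-3 + 1)*6 - 1) - 2 = (-2*6 - 1) - 2 = (-12 - 1) - 2 = -13 - 2 = -15)
h(Y, C) = 11 (h(Y, C) = -4 - 1*(-15) = -4 + 15 = 11)
(60 - 5*4*(-4))*h(12, -1) = (60 - 5*4*(-4))*11 = (60 - 20*(-4))*11 = (60 + 80)*11 = 140*11 = 1540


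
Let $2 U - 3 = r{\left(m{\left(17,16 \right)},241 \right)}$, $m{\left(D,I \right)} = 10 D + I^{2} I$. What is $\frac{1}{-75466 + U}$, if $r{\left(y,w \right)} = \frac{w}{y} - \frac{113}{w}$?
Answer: $- \frac{2056212}{155171434451} \approx -1.3251 \cdot 10^{-5}$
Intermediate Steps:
$m{\left(D,I \right)} = I^{3} + 10 D$ ($m{\left(D,I \right)} = 10 D + I^{3} = I^{3} + 10 D$)
$r{\left(y,w \right)} = - \frac{113}{w} + \frac{w}{y}$
$U = \frac{2660341}{2056212}$ ($U = \frac{3}{2} + \frac{- \frac{113}{241} + \frac{241}{16^{3} + 10 \cdot 17}}{2} = \frac{3}{2} + \frac{\left(-113\right) \frac{1}{241} + \frac{241}{4096 + 170}}{2} = \frac{3}{2} + \frac{- \frac{113}{241} + \frac{241}{4266}}{2} = \frac{3}{2} + \frac{1}{2} \left(- \frac{423977}{1028106}\right) = \frac{3}{2} - \frac{423977}{2056212} = \frac{2660341}{2056212} \approx 1.2938$)
$\frac{1}{-75466 + U} = \frac{1}{-75466 + \frac{2660341}{2056212}} = \frac{1}{- \frac{155171434451}{2056212}} = - \frac{2056212}{155171434451}$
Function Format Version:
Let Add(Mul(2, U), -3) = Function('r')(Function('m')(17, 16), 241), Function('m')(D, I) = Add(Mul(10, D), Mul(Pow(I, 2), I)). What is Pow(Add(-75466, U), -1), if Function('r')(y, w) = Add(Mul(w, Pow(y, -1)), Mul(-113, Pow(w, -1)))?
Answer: Rational(-2056212, 155171434451) ≈ -1.3251e-5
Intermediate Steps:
Function('m')(D, I) = Add(Pow(I, 3), Mul(10, D)) (Function('m')(D, I) = Add(Mul(10, D), Pow(I, 3)) = Add(Pow(I, 3), Mul(10, D)))
Function('r')(y, w) = Add(Mul(-113, Pow(w, -1)), Mul(w, Pow(y, -1)))
U = Rational(2660341, 2056212) (U = Add(Rational(3, 2), Mul(Rational(1, 2), Add(Mul(-113, Pow(241, -1)), Mul(241, Pow(Add(Pow(16, 3), Mul(10, 17)), -1))))) = Add(Rational(3, 2), Mul(Rational(1, 2), Add(Mul(-113, Rational(1, 241)), Mul(241, Pow(Add(4096, 170), -1))))) = Add(Rational(3, 2), Mul(Rational(1, 2), Add(Rational(-113, 241), Mul(241, Pow(4266, -1))))) = Add(Rational(3, 2), Mul(Rational(1, 2), Add(Rational(-113, 241), Mul(241, Rational(1, 4266))))) = Add(Rational(3, 2), Mul(Rational(1, 2), Add(Rational(-113, 241), Rational(241, 4266)))) = Add(Rational(3, 2), Mul(Rational(1, 2), Rational(-423977, 1028106))) = Add(Rational(3, 2), Rational(-423977, 2056212)) = Rational(2660341, 2056212) ≈ 1.2938)
Pow(Add(-75466, U), -1) = Pow(Add(-75466, Rational(2660341, 2056212)), -1) = Pow(Rational(-155171434451, 2056212), -1) = Rational(-2056212, 155171434451)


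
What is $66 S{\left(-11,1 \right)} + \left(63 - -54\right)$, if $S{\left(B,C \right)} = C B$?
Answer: $-609$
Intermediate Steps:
$S{\left(B,C \right)} = B C$
$66 S{\left(-11,1 \right)} + \left(63 - -54\right) = 66 \left(\left(-11\right) 1\right) + \left(63 - -54\right) = 66 \left(-11\right) + \left(63 + 54\right) = -726 + 117 = -609$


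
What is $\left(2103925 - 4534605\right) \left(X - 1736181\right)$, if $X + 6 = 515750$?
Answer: $2966491807160$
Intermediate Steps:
$X = 515744$ ($X = -6 + 515750 = 515744$)
$\left(2103925 - 4534605\right) \left(X - 1736181\right) = \left(2103925 - 4534605\right) \left(515744 - 1736181\right) = \left(-2430680\right) \left(-1220437\right) = 2966491807160$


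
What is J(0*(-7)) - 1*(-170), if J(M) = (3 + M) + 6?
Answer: 179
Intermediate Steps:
J(M) = 9 + M
J(0*(-7)) - 1*(-170) = (9 + 0*(-7)) - 1*(-170) = (9 + 0) + 170 = 9 + 170 = 179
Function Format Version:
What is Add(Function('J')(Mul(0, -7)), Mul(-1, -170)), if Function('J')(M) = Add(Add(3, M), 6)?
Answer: 179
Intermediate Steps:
Function('J')(M) = Add(9, M)
Add(Function('J')(Mul(0, -7)), Mul(-1, -170)) = Add(Add(9, Mul(0, -7)), Mul(-1, -170)) = Add(Add(9, 0), 170) = Add(9, 170) = 179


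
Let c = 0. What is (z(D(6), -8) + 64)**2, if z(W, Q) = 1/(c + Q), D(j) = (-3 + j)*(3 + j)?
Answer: 261121/64 ≈ 4080.0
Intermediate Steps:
z(W, Q) = 1/Q (z(W, Q) = 1/(0 + Q) = 1/Q)
(z(D(6), -8) + 64)**2 = (1/(-8) + 64)**2 = (-1/8 + 64)**2 = (511/8)**2 = 261121/64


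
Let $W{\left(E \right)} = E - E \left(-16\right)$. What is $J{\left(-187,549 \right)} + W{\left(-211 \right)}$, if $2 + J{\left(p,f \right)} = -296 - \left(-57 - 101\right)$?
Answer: $-3727$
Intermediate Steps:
$J{\left(p,f \right)} = -140$ ($J{\left(p,f \right)} = -2 - 138 = -140$)
$W{\left(E \right)} = 17 E$ ($W{\left(E \right)} = E - - 16 E = E + 16 E = 17 E$)
$J{\left(-187,549 \right)} + W{\left(-211 \right)} = -140 + 17 \left(-211\right) = -140 - 3587 = -3727$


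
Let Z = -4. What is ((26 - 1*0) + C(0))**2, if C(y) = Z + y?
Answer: 484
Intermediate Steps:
C(y) = -4 + y
((26 - 1*0) + C(0))**2 = ((26 - 1*0) + (-4 + 0))**2 = ((26 + 0) - 4)**2 = (26 - 4)**2 = 22**2 = 484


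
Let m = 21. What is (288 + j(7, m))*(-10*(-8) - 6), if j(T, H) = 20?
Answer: 22792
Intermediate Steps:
(288 + j(7, m))*(-10*(-8) - 6) = (288 + 20)*(-10*(-8) - 6) = 308*(80 - 6) = 308*74 = 22792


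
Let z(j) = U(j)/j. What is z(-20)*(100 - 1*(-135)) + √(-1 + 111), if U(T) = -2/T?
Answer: -47/40 + √110 ≈ 9.3131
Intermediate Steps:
z(j) = -2/j² (z(j) = (-2/j)/j = -2/j²)
z(-20)*(100 - 1*(-135)) + √(-1 + 111) = (-2/(-20)²)*(100 - 1*(-135)) + √(-1 + 111) = (-2*1/400)*(100 + 135) + √110 = -1/200*235 + √110 = -47/40 + √110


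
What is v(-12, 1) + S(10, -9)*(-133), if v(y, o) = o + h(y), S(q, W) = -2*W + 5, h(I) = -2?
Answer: -3060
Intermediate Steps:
S(q, W) = 5 - 2*W
v(y, o) = -2 + o (v(y, o) = o - 2 = -2 + o)
v(-12, 1) + S(10, -9)*(-133) = (-2 + 1) + (5 - 2*(-9))*(-133) = -1 + (5 + 18)*(-133) = -1 + 23*(-133) = -1 - 3059 = -3060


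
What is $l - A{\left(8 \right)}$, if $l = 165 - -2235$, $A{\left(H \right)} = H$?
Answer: $2392$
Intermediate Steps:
$l = 2400$ ($l = 165 + 2235 = 2400$)
$l - A{\left(8 \right)} = 2400 - 8 = 2392$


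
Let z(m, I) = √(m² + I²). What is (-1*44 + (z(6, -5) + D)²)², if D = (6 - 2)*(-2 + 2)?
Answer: 289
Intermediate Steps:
z(m, I) = √(I² + m²)
D = 0 (D = 4*0 = 0)
(-1*44 + (z(6, -5) + D)²)² = (-1*44 + (√((-5)² + 6²) + 0)²)² = (-44 + (√(25 + 36) + 0)²)² = (-44 + (√61 + 0)²)² = (-44 + (√61)²)² = (-44 + 61)² = 17² = 289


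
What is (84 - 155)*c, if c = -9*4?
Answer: 2556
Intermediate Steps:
c = -36
(84 - 155)*c = (84 - 155)*(-36) = -71*(-36) = 2556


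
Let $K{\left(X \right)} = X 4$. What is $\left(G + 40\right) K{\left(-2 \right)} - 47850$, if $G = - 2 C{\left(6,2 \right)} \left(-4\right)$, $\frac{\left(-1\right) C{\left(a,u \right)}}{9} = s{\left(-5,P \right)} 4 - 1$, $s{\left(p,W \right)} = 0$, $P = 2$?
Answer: $-48746$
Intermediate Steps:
$C{\left(a,u \right)} = 9$ ($C{\left(a,u \right)} = - 9 \left(0 \cdot 4 - 1\right) = - 9 \left(0 - 1\right) = \left(-9\right) \left(-1\right) = 9$)
$K{\left(X \right)} = 4 X$
$G = 72$ ($G = \left(-2\right) 9 \left(-4\right) = \left(-18\right) \left(-4\right) = 72$)
$\left(G + 40\right) K{\left(-2 \right)} - 47850 = \left(72 + 40\right) 4 \left(-2\right) - 47850 = 112 \left(-8\right) - 47850 = -896 - 47850 = -48746$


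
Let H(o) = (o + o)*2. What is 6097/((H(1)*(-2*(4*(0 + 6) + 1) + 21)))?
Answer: -6097/116 ≈ -52.560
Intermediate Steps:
H(o) = 4*o (H(o) = (2*o)*2 = 4*o)
6097/((H(1)*(-2*(4*(0 + 6) + 1) + 21))) = 6097/(((4*1)*(-2*(4*(0 + 6) + 1) + 21))) = 6097/((4*(-2*(4*6 + 1) + 21))) = 6097/((4*(-2*(24 + 1) + 21))) = 6097/((4*(-2*25 + 21))) = 6097/((4*(-50 + 21))) = 6097/((4*(-29))) = 6097/(-116) = 6097*(-1/116) = -6097/116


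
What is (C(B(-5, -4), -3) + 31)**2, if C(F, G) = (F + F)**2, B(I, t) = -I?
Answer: 17161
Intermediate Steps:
C(F, G) = 4*F**2 (C(F, G) = (2*F)**2 = 4*F**2)
(C(B(-5, -4), -3) + 31)**2 = (4*(-1*(-5))**2 + 31)**2 = (4*5**2 + 31)**2 = (4*25 + 31)**2 = (100 + 31)**2 = 131**2 = 17161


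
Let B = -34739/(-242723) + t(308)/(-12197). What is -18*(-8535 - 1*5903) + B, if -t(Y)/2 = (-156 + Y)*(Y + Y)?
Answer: 769430491929459/2960492431 ≈ 2.5990e+5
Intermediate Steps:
t(Y) = -4*Y*(-156 + Y) (t(Y) = -2*(-156 + Y)*(Y + Y) = -2*(-156 + Y)*2*Y = -4*Y*(-156 + Y))
B = 45876991455/2960492431 (B = -34739/(-242723) + (4*308*(156 - 1*308))/(-12197) = -34739*(-1/242723) + (4*308*(156 - 308))*(-1/12197) = 34739/242723 + (4*308*(-152))*(-1/12197) = 34739/242723 - 187264*(-1/12197) = 34739/242723 + 187264/12197 = 45876991455/2960492431 ≈ 15.496)
-18*(-8535 - 1*5903) + B = -18*(-8535 - 1*5903) + 45876991455/2960492431 = -18*(-8535 - 5903) + 45876991455/2960492431 = -18*(-14438) + 45876991455/2960492431 = 259884 + 45876991455/2960492431 = 769430491929459/2960492431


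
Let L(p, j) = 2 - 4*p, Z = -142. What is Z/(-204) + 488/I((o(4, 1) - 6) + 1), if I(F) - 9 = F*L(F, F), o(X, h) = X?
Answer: 16663/102 ≈ 163.36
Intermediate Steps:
I(F) = 9 + F*(2 - 4*F)
Z/(-204) + 488/I((o(4, 1) - 6) + 1) = -142/(-204) + 488/(9 - 2*((4 - 6) + 1)*(-1 + 2*((4 - 6) + 1))) = -142*(-1/204) + 488/(9 - 2*(-2 + 1)*(-1 + 2*(-2 + 1))) = 71/102 + 488/(9 - 2*(-1)*(-1 + 2*(-1))) = 71/102 + 488/(9 - 2*(-1)*(-1 - 2)) = 71/102 + 488/(9 - 2*(-1)*(-3)) = 71/102 + 488/(9 - 6) = 71/102 + 488/3 = 16663/102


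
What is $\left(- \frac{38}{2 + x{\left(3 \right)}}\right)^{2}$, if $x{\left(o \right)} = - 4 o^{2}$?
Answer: $\frac{361}{289} \approx 1.2491$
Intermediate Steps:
$\left(- \frac{38}{2 + x{\left(3 \right)}}\right)^{2} = \left(- \frac{38}{2 - 4 \cdot 3^{2}}\right)^{2} = \left(- \frac{38}{2 - 36}\right)^{2} = \left(- \frac{38}{-34}\right)^{2} = \left(\left(-38\right) \left(- \frac{1}{34}\right)\right)^{2} = \left(\frac{19}{17}\right)^{2} = \frac{361}{289}$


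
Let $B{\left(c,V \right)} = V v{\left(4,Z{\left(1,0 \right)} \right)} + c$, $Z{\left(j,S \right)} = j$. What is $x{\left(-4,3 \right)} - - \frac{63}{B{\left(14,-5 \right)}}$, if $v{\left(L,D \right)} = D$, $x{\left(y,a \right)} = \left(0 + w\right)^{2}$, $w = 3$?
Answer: $16$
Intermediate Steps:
$x{\left(y,a \right)} = 9$ ($x{\left(y,a \right)} = \left(0 + 3\right)^{2} = 3^{2} = 9$)
$B{\left(c,V \right)} = V + c$ ($B{\left(c,V \right)} = V 1 + c = V + c$)
$x{\left(-4,3 \right)} - - \frac{63}{B{\left(14,-5 \right)}} = 9 - - \frac{63}{-5 + 14} = 9 - - \frac{63}{9} = 9 - \left(-63\right) \frac{1}{9} = 9 - -7 = 9 + 7 = 16$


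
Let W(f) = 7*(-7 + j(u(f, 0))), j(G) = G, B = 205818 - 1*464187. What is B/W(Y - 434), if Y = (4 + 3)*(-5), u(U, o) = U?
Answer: 258369/3332 ≈ 77.542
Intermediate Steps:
B = -258369 (B = 205818 - 464187 = -258369)
Y = -35 (Y = 7*(-5) = -35)
W(f) = -49 + 7*f (W(f) = 7*(-7 + f) = -49 + 7*f)
B/W(Y - 434) = -258369/(-49 + 7*(-35 - 434)) = -258369/(-49 + 7*(-469)) = -258369/(-49 - 3283) = -258369/(-3332) = -258369*(-1/3332) = 258369/3332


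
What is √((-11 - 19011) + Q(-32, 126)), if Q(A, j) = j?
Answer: 4*I*√1181 ≈ 137.46*I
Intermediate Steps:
√((-11 - 19011) + Q(-32, 126)) = √((-11 - 19011) + 126) = √(-19022 + 126) = √(-18896) = 4*I*√1181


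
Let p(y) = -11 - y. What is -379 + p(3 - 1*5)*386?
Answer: -3853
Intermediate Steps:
-379 + p(3 - 1*5)*386 = -379 + (-11 - (3 - 1*5))*386 = -379 + (-11 - (3 - 5))*386 = -379 + (-11 - 1*(-2))*386 = -379 + (-11 + 2)*386 = -379 - 9*386 = -379 - 3474 = -3853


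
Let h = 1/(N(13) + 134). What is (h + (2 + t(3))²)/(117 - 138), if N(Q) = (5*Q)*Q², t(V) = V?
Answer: -277976/233499 ≈ -1.1905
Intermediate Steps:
N(Q) = 5*Q³
h = 1/11119 (h = 1/(5*13³ + 134) = 1/(5*2197 + 134) = 1/(10985 + 134) = 1/11119 ≈ 8.9936e-5)
(h + (2 + t(3))²)/(117 - 138) = (1/11119 + (2 + 3)²)/(117 - 138) = (1/11119 + 5²)/(-21) = -(1/11119 + 25)/21 = -1/21*277976/11119 = -277976/233499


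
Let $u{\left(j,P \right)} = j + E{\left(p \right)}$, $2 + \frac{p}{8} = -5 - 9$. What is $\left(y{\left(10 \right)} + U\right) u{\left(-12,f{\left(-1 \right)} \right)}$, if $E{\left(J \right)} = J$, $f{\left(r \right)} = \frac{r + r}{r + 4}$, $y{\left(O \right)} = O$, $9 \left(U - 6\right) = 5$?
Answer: $- \frac{20860}{9} \approx -2317.8$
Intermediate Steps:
$U = \frac{59}{9}$ ($U = 6 + \frac{1}{9} \cdot 5 = 6 + \frac{5}{9} = \frac{59}{9} \approx 6.5556$)
$p = -128$ ($p = -16 + 8 \left(-5 - 9\right) = -16 + 8 \left(-14\right) = -16 - 112 = -128$)
$f{\left(r \right)} = \frac{2 r}{4 + r}$
$u{\left(j,P \right)} = -128 + j$ ($u{\left(j,P \right)} = j - 128 = -128 + j$)
$\left(y{\left(10 \right)} + U\right) u{\left(-12,f{\left(-1 \right)} \right)} = \left(10 + \frac{59}{9}\right) \left(-128 - 12\right) = \frac{149}{9} \left(-140\right) = - \frac{20860}{9}$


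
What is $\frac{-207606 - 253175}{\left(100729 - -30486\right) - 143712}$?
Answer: $\frac{460781}{12497} \approx 36.871$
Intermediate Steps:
$\frac{-207606 - 253175}{\left(100729 - -30486\right) - 143712} = - \frac{460781}{\left(100729 + 30486\right) - 143712} = - \frac{460781}{131215 - 143712} = - \frac{460781}{-12497} = \left(-460781\right) \left(- \frac{1}{12497}\right) = \frac{460781}{12497}$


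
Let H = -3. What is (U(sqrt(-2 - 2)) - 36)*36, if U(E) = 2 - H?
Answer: -1116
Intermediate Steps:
U(E) = 5 (U(E) = 2 - 1*(-3) = 2 + 3 = 5)
(U(sqrt(-2 - 2)) - 36)*36 = (5 - 36)*36 = -31*36 = -1116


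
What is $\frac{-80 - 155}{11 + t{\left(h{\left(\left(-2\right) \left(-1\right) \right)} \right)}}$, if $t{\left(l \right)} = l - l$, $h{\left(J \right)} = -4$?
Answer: $- \frac{235}{11} \approx -21.364$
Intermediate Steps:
$t{\left(l \right)} = 0$
$\frac{-80 - 155}{11 + t{\left(h{\left(\left(-2\right) \left(-1\right) \right)} \right)}} = \frac{-80 - 155}{11 + 0} = - \frac{235}{11}$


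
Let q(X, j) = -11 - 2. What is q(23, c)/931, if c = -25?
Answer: -13/931 ≈ -0.013963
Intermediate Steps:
q(X, j) = -13
q(23, c)/931 = -13/931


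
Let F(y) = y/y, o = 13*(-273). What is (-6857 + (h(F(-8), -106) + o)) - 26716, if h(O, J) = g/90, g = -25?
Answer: -668201/18 ≈ -37122.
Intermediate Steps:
o = -3549
F(y) = 1
h(O, J) = -5/18 (h(O, J) = -25/90 = -25*1/90 = -5/18)
(-6857 + (h(F(-8), -106) + o)) - 26716 = (-6857 + (-5/18 - 3549)) - 26716 = (-6857 - 63887/18) - 26716 = -187313/18 - 26716 = -668201/18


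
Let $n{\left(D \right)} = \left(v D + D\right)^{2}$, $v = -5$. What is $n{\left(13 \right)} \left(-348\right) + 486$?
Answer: $-940506$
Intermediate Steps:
$n{\left(D \right)} = 16 D^{2}$ ($n{\left(D \right)} = \left(- 5 D + D\right)^{2} = \left(- 4 D\right)^{2} = 16 D^{2}$)
$n{\left(13 \right)} \left(-348\right) + 486 = 16 \cdot 13^{2} \left(-348\right) + 486 = 16 \cdot 169 \left(-348\right) + 486 = 2704 \left(-348\right) + 486 = -940992 + 486 = -940506$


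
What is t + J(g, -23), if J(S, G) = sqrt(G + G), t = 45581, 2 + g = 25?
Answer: 45581 + I*sqrt(46) ≈ 45581.0 + 6.7823*I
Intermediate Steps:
g = 23 (g = -2 + 25 = 23)
J(S, G) = sqrt(2)*sqrt(G) (J(S, G) = sqrt(2*G) = sqrt(2)*sqrt(G))
t + J(g, -23) = 45581 + sqrt(2)*sqrt(-23) = 45581 + sqrt(2)*(I*sqrt(23)) = 45581 + I*sqrt(46)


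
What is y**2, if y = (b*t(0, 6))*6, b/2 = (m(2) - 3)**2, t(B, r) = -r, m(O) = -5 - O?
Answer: 51840000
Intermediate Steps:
b = 200 (b = 2*((-5 - 1*2) - 3)**2 = 2*((-5 - 2) - 3)**2 = 2*(-7 - 3)**2 = 2*(-10)**2 = 2*100 = 200)
y = -7200 (y = (200*(-1*6))*6 = (200*(-6))*6 = -1200*6 = -7200)
y**2 = (-7200)**2 = 51840000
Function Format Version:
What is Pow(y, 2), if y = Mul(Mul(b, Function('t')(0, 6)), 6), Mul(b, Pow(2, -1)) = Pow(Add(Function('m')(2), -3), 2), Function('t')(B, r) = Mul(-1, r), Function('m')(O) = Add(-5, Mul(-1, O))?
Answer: 51840000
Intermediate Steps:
b = 200 (b = Mul(2, Pow(Add(Add(-5, Mul(-1, 2)), -3), 2)) = Mul(2, Pow(Add(Add(-5, -2), -3), 2)) = Mul(2, Pow(Add(-7, -3), 2)) = Mul(2, Pow(-10, 2)) = Mul(2, 100) = 200)
y = -7200 (y = Mul(Mul(200, Mul(-1, 6)), 6) = Mul(Mul(200, -6), 6) = Mul(-1200, 6) = -7200)
Pow(y, 2) = Pow(-7200, 2) = 51840000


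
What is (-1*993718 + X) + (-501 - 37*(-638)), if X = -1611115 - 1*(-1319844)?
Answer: -1261884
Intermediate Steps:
X = -291271 (X = -1611115 + 1319844 = -291271)
(-1*993718 + X) + (-501 - 37*(-638)) = (-1*993718 - 291271) + (-501 - 37*(-638)) = (-993718 - 291271) + (-501 + 23606) = -1284989 + 23105 = -1261884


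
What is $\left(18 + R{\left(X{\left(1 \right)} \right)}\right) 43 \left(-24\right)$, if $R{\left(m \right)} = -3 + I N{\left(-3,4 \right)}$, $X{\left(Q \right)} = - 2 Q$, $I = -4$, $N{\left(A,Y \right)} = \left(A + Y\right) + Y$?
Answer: $5160$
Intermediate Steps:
$N{\left(A,Y \right)} = A + 2 Y$
$R{\left(m \right)} = -23$ ($R{\left(m \right)} = -3 - 4 \left(-3 + 2 \cdot 4\right) = -3 - 4 \left(-3 + 8\right) = -3 - 20 = -23$)
$\left(18 + R{\left(X{\left(1 \right)} \right)}\right) 43 \left(-24\right) = \left(18 - 23\right) 43 \left(-24\right) = \left(-5\right) 43 \left(-24\right) = \left(-215\right) \left(-24\right) = 5160$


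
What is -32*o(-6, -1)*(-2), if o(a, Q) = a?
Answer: -384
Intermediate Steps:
-32*o(-6, -1)*(-2) = -32*(-6)*(-2) = 192*(-2) = -384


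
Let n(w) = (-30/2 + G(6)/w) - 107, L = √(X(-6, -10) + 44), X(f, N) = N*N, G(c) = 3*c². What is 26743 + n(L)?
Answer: 26630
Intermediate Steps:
X(f, N) = N²
L = 12 (L = √((-10)² + 44) = √(100 + 44) = √144 = 12)
n(w) = -122 + 108/w (n(w) = (-30/2 + (3*6²)/w) - 107 = (-30*½ + (3*36)/w) - 107 = (-15 + 108/w) - 107 = -122 + 108/w)
26743 + n(L) = 26743 + (-122 + 108/12) = 26743 + (-122 + 108*(1/12)) = 26743 + (-122 + 9) = 26743 - 113 = 26630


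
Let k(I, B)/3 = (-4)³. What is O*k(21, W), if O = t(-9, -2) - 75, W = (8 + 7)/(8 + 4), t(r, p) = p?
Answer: 14784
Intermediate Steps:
W = 5/4 (W = 15/12 = 15*(1/12) = 5/4 ≈ 1.2500)
k(I, B) = -192 (k(I, B) = 3*(-4)³ = 3*(-64) = -192)
O = -77 (O = -2 - 75 = -77)
O*k(21, W) = -77*(-192) = 14784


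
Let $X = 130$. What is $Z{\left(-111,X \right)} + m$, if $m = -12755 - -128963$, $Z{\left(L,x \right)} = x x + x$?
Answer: $133238$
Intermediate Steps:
$Z{\left(L,x \right)} = x + x^{2}$ ($Z{\left(L,x \right)} = x^{2} + x = x + x^{2}$)
$m = 116208$ ($m = -12755 + 128963 = 116208$)
$Z{\left(-111,X \right)} + m = 130 \left(1 + 130\right) + 116208 = 130 \cdot 131 + 116208 = 17030 + 116208 = 133238$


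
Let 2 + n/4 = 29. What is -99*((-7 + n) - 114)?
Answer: 1287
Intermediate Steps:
n = 108 (n = -8 + 4*29 = -8 + 116 = 108)
-99*((-7 + n) - 114) = -99*((-7 + 108) - 114) = -99*(101 - 114) = -99*(-13) = 1287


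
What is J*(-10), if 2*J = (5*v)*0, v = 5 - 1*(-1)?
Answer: 0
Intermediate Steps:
v = 6 (v = 5 + 1 = 6)
J = 0 (J = ((5*6)*0)/2 = (30*0)/2 = (½)*0 = 0)
J*(-10) = 0*(-10) = 0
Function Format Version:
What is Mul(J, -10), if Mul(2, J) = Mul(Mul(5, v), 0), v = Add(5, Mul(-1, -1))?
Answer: 0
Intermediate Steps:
v = 6 (v = Add(5, 1) = 6)
J = 0 (J = Mul(Rational(1, 2), Mul(Mul(5, 6), 0)) = Mul(Rational(1, 2), Mul(30, 0)) = Mul(Rational(1, 2), 0) = 0)
Mul(J, -10) = Mul(0, -10) = 0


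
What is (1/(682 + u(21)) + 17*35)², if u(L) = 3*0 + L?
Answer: 174963177796/494209 ≈ 3.5403e+5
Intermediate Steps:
u(L) = L (u(L) = 0 + L = L)
(1/(682 + u(21)) + 17*35)² = (1/(682 + 21) + 17*35)² = (1/703 + 595)² = (418286/703)² = 174963177796/494209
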